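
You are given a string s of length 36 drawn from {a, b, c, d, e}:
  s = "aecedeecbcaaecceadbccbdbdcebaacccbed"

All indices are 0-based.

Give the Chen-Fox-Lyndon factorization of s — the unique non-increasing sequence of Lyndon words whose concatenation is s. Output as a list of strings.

emit factor 1: 'aecedeecbc' (i=0, period=10)
emit factor 2: 'aaecceadbccbdbdceb' (i=10, period=18)
emit factor 3: 'aacccbed' (i=28, period=8)

["aecedeecbc", "aaecceadbccbdbdceb", "aacccbed"]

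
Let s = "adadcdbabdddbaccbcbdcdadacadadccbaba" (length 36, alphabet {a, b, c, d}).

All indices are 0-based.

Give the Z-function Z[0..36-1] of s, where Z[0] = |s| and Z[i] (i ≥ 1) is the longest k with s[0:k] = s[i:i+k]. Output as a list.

[36, 0, 2, 0, 0, 0, 0, 1, 0, 0, 0, 0, 0, 1, 0, 0, 0, 0, 0, 0, 0, 0, 3, 0, 1, 0, 5, 0, 2, 0, 0, 0, 0, 1, 0, 1]

Z[0]=36
i=1: outside box; Z[1]=0
i=2: outside box; Z[2]=2 grow→box=[2,4)
i=3: min(r-i=1, Z[1]=0)=0; Z[3]=0
i=4: outside box; Z[4]=0
i=5: outside box; Z[5]=0
i=6: outside box; Z[6]=0
i=7: outside box; Z[7]=1 grow→box=[7,8)
i=8: outside box; Z[8]=0
i=9: outside box; Z[9]=0
i=10: outside box; Z[10]=0
i=11: outside box; Z[11]=0
i=12: outside box; Z[12]=0
i=13: outside box; Z[13]=1 grow→box=[13,14)
i=14: outside box; Z[14]=0
i=15: outside box; Z[15]=0
i=16: outside box; Z[16]=0
i=17: outside box; Z[17]=0
i=18: outside box; Z[18]=0
i=19: outside box; Z[19]=0
i=20: outside box; Z[20]=0
i=21: outside box; Z[21]=0
i=22: outside box; Z[22]=3 grow→box=[22,25)
i=23: min(r-i=2, Z[1]=0)=0; Z[23]=0
i=24: min(r-i=1, Z[2]=2)=1; Z[24]=1
i=25: outside box; Z[25]=0
i=26: outside box; Z[26]=5 grow→box=[26,31)
i=27: min(r-i=4, Z[1]=0)=0; Z[27]=0
i=28: min(r-i=3, Z[2]=2)=2; Z[28]=2
i=29: min(r-i=2, Z[3]=0)=0; Z[29]=0
i=30: min(r-i=1, Z[4]=0)=0; Z[30]=0
i=31: outside box; Z[31]=0
i=32: outside box; Z[32]=0
i=33: outside box; Z[33]=1 grow→box=[33,34)
i=34: outside box; Z[34]=0
i=35: outside box; Z[35]=1 grow→box=[35,36)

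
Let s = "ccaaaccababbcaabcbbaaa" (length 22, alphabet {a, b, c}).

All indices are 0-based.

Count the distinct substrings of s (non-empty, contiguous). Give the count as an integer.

sorted suffixes:
  #0 SA[0]=21  'a'
  #1 SA[1]=20  'aa'
  #2 SA[2]=19  'aaa'
  #3 SA[3]=2  'aaaccababbcaabcbbaaa'
  #4 SA[4]=13  'aabcbbaaa'
  #5 SA[5]=3  'aaccababbcaabcbbaaa'
  #6 SA[6]=7  'ababbcaabcbbaaa'
  #7 SA[7]=9  'abbcaabcbbaaa'
  #8 SA[8]=14  'abcbbaaa'
  #9 SA[9]=4  'accababbcaabcbbaaa'
  #10 SA[10]=18  'baaa'
  #11 SA[11]=8  'babbcaabcbbaaa'
  #12 SA[12]=17  'bbaaa'
  #13 SA[13]=10  'bbcaabcbbaaa'
  #14 SA[14]=11  'bcaabcbbaaa'
  #15 SA[15]=15  'bcbbaaa'
  #16 SA[16]=1  'caaaccababbcaabcbbaaa'
  #17 SA[17]=12  'caabcbbaaa'
  #18 SA[18]=6  'cababbcaabcbbaaa'
  #19 SA[19]=16  'cbbaaa'
  #20 SA[20]=0  'ccaaaccababbcaabcbbaaa'
  #21 SA[21]=5  'ccababbcaabcbbaaa'

SA = [21, 20, 19, 2, 13, 3, 7, 9, 14, 4, 18, 8, 17, 10, 11, 15, 1, 12, 6, 16, 0, 5]
rank  pair      lcp
   1  s[21:],s[20:]  1  'a'
   2  s[20:],s[19:]  2  'aa'
   3  s[19:],s[2:]  3  'aaa'
   4  s[2:],s[13:]  2  'aa'
   5  s[13:],s[3:]  2  'aa'
   6  s[3:],s[7:]  1  'a'
   7  s[7:],s[9:]  2  'ab'
   8  s[9:],s[14:]  2  'ab'
   9  s[14:],s[4:]  1  'a'
  10  s[4:],s[18:]  0  ''
  11  s[18:],s[8:]  2  'ba'
  12  s[8:],s[17:]  1  'b'
  13  s[17:],s[10:]  2  'bb'
  14  s[10:],s[11:]  1  'b'
  15  s[11:],s[15:]  2  'bc'
  16  s[15:],s[1:]  0  ''
  17  s[1:],s[12:]  3  'caa'
  18  s[12:],s[6:]  2  'ca'
  19  s[6:],s[16:]  1  'c'
  20  s[16:],s[0:]  1  'c'
  21  s[0:],s[5:]  3  'cca'

n(n+1)/2 = 22·23/2 = 253
Σ LCP = 0 + 1 + 2 + 3 + 2 + 2 + 1 + 2 + 2 + 1 + 0 + 2 + 1 + 2 + 1 + 2 + 0 + 3 + 2 + 1 + 1 + 3 = 34
distinct = 253 − 34 = 219

219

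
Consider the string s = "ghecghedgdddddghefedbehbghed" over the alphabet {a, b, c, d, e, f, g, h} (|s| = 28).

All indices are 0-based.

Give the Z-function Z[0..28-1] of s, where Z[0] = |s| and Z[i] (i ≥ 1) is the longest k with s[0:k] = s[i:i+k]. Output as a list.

[28, 0, 0, 0, 3, 0, 0, 0, 1, 0, 0, 0, 0, 0, 3, 0, 0, 0, 0, 0, 0, 0, 0, 0, 3, 0, 0, 0]

Z[0]=28
i=1: fresh scan; Z[1]=0
i=2: fresh scan; Z[2]=0
i=3: fresh scan; Z[3]=0
i=4: fresh scan; Z[4]=3 extend→box=[4,7)
i=5: min(r-i=2, Z[1]=0)=0; Z[5]=0
i=6: min(r-i=1, Z[2]=0)=0; Z[6]=0
i=7: fresh scan; Z[7]=0
i=8: fresh scan; Z[8]=1 extend→box=[8,9)
i=9: fresh scan; Z[9]=0
i=10: fresh scan; Z[10]=0
i=11: fresh scan; Z[11]=0
i=12: fresh scan; Z[12]=0
i=13: fresh scan; Z[13]=0
i=14: fresh scan; Z[14]=3 extend→box=[14,17)
i=15: min(r-i=2, Z[1]=0)=0; Z[15]=0
i=16: min(r-i=1, Z[2]=0)=0; Z[16]=0
i=17: fresh scan; Z[17]=0
i=18: fresh scan; Z[18]=0
i=19: fresh scan; Z[19]=0
i=20: fresh scan; Z[20]=0
i=21: fresh scan; Z[21]=0
i=22: fresh scan; Z[22]=0
i=23: fresh scan; Z[23]=0
i=24: fresh scan; Z[24]=3 extend→box=[24,27)
i=25: min(r-i=2, Z[1]=0)=0; Z[25]=0
i=26: min(r-i=1, Z[2]=0)=0; Z[26]=0
i=27: fresh scan; Z[27]=0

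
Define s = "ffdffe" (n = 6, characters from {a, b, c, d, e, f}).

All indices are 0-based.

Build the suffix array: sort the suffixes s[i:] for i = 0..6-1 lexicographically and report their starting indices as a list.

[2, 5, 1, 4, 0, 3]

sorted suffixes:
  #0 SA[0]=2  'dffe'
  #1 SA[1]=5  'e'
  #2 SA[2]=1  'fdffe'
  #3 SA[3]=4  'fe'
  #4 SA[4]=0  'ffdffe'
  #5 SA[5]=3  'ffe'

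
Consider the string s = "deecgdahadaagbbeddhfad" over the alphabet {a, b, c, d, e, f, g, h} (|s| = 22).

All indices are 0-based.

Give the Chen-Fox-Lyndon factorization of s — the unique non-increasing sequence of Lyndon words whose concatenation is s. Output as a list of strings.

emit factor 1: 'dee' (i=0, period=3)
emit factor 2: 'cgd' (i=3, period=3)
emit factor 3: 'ah' (i=6, period=2)
emit factor 4: 'ad' (i=8, period=2)
emit factor 5: 'aagbbeddhfad' (i=10, period=12)

["dee", "cgd", "ah", "ad", "aagbbeddhfad"]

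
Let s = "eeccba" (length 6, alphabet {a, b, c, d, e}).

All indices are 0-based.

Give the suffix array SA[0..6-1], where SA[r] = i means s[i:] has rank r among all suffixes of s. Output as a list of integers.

rank | idx | suffix
   0 |   5 | a
   1 |   4 | ba
   2 |   3 | cba
   3 |   2 | ccba
   4 |   1 | eccba
   5 |   0 | eeccba

[5, 4, 3, 2, 1, 0]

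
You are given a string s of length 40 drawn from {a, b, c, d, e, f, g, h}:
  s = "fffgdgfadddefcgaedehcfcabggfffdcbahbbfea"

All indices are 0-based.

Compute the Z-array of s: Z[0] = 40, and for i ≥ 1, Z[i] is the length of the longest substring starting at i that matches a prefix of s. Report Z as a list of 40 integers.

[40, 2, 1, 0, 0, 0, 1, 0, 0, 0, 0, 0, 1, 0, 0, 0, 0, 0, 0, 0, 0, 1, 0, 0, 0, 0, 0, 3, 2, 1, 0, 0, 0, 0, 0, 0, 0, 1, 0, 0]

Z[0]=40
i=1: outside box; Z[1]=2 scan→box=[1,3)
i=2: min(r-i=1, Z[1]=2)=1; Z[2]=1
i=3: outside box; Z[3]=0
i=4: outside box; Z[4]=0
i=5: outside box; Z[5]=0
i=6: outside box; Z[6]=1 scan→box=[6,7)
i=7: outside box; Z[7]=0
i=8: outside box; Z[8]=0
i=9: outside box; Z[9]=0
i=10: outside box; Z[10]=0
i=11: outside box; Z[11]=0
i=12: outside box; Z[12]=1 scan→box=[12,13)
i=13: outside box; Z[13]=0
i=14: outside box; Z[14]=0
i=15: outside box; Z[15]=0
i=16: outside box; Z[16]=0
i=17: outside box; Z[17]=0
i=18: outside box; Z[18]=0
i=19: outside box; Z[19]=0
i=20: outside box; Z[20]=0
i=21: outside box; Z[21]=1 scan→box=[21,22)
i=22: outside box; Z[22]=0
i=23: outside box; Z[23]=0
i=24: outside box; Z[24]=0
i=25: outside box; Z[25]=0
i=26: outside box; Z[26]=0
i=27: outside box; Z[27]=3 scan→box=[27,30)
i=28: min(r-i=2, Z[1]=2)=2; Z[28]=2
i=29: min(r-i=1, Z[2]=1)=1; Z[29]=1
i=30: outside box; Z[30]=0
i=31: outside box; Z[31]=0
i=32: outside box; Z[32]=0
i=33: outside box; Z[33]=0
i=34: outside box; Z[34]=0
i=35: outside box; Z[35]=0
i=36: outside box; Z[36]=0
i=37: outside box; Z[37]=1 scan→box=[37,38)
i=38: outside box; Z[38]=0
i=39: outside box; Z[39]=0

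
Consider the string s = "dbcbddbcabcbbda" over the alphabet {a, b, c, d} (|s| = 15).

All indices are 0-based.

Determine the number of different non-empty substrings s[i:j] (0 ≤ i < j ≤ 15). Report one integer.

102

rank | idx | suffix
   0 |  14 | a
   1 |   8 | abcbbda
   2 |  11 | bbda
   3 |   6 | bcabcbbda
   4 |   9 | bcbbda
   5 |   1 | bcbddbcabcbbda
   6 |  12 | bda
   7 |   3 | bddbcabcbbda
   8 |   7 | cabcbbda
   9 |  10 | cbbda
  10 |   2 | cbddbcabcbbda
  11 |  13 | da
  12 |   5 | dbcabcbbda
  13 |   0 | dbcbddbcabcbbda
  14 |   4 | ddbcabcbbda

SA = [14, 8, 11, 6, 9, 1, 12, 3, 7, 10, 2, 13, 5, 0, 4]
i: (SA[i-1],SA[i]) lcp shared
  1: (14,8) 1 'a'
  2: (8,11) 0 ''
  3: (11,6) 1 'b'
  4: (6,9) 2 'bc'
  5: (9,1) 3 'bcb'
  6: (1,12) 1 'b'
  7: (12,3) 2 'bd'
  8: (3,7) 0 ''
  9: (7,10) 1 'c'
  10: (10,2) 2 'cb'
  11: (2,13) 0 ''
  12: (13,5) 1 'd'
  13: (5,0) 3 'dbc'
  14: (0,4) 1 'd'

n(n+1)/2 = 15·16/2 = 120
Σ LCP = 0 + 1 + 0 + 1 + 2 + 3 + 1 + 2 + 0 + 1 + 2 + 0 + 1 + 3 + 1 = 18
distinct = 120 − 18 = 102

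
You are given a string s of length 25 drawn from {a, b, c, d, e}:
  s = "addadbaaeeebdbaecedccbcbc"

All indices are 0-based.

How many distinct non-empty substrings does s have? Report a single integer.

rank→(start, suffix):
  0 → (6, 'aaeeebdbaecedccbcbc')
  1 → (3, 'adbaaeeebdbaecedccbcbc')
  2 → (0, 'addadbaaeeebdbaecedccbcbc')
  3 → (14, 'aecedccbcbc')
  4 → (7, 'aeeebdbaecedccbcbc')
  5 → (5, 'baaeeebdbaecedccbcbc')
  6 → (13, 'baecedccbcbc')
  7 → (23, 'bc')
  8 → (21, 'bcbc')
  9 → (11, 'bdbaecedccbcbc')
  10 → (24, 'c')
  11 → (22, 'cbc')
  12 → (20, 'cbcbc')
  13 → (19, 'ccbcbc')
  14 → (16, 'cedccbcbc')
  15 → (2, 'dadbaaeeebdbaecedccbcbc')
  16 → (4, 'dbaaeeebdbaecedccbcbc')
  17 → (12, 'dbaecedccbcbc')
  18 → (18, 'dccbcbc')
  19 → (1, 'ddadbaaeeebdbaecedccbcbc')
  20 → (10, 'ebdbaecedccbcbc')
  21 → (15, 'ecedccbcbc')
  22 → (17, 'edccbcbc')
  23 → (9, 'eebdbaecedccbcbc')
  24 → (8, 'eeebdbaecedccbcbc')

SA = [6, 3, 0, 14, 7, 5, 13, 23, 21, 11, 24, 22, 20, 19, 16, 2, 4, 12, 18, 1, 10, 15, 17, 9, 8]
i: (SA[i-1],SA[i]) lcp shared
  1: (6,3) 1 'a'
  2: (3,0) 2 'ad'
  3: (0,14) 1 'a'
  4: (14,7) 2 'ae'
  5: (7,5) 0 ''
  6: (5,13) 2 'ba'
  7: (13,23) 1 'b'
  8: (23,21) 2 'bc'
  9: (21,11) 1 'b'
  10: (11,24) 0 ''
  11: (24,22) 1 'c'
  12: (22,20) 3 'cbc'
  13: (20,19) 1 'c'
  14: (19,16) 1 'c'
  15: (16,2) 0 ''
  16: (2,4) 1 'd'
  17: (4,12) 3 'dba'
  18: (12,18) 1 'd'
  19: (18,1) 1 'd'
  20: (1,10) 0 ''
  21: (10,15) 1 'e'
  22: (15,17) 1 'e'
  23: (17,9) 1 'e'
  24: (9,8) 2 'ee'

n(n+1)/2 = 25·26/2 = 325
Σ LCP = 0 + 1 + 2 + 1 + 2 + 0 + 2 + 1 + 2 + 1 + 0 + 1 + 3 + 1 + 1 + 0 + 1 + 3 + 1 + 1 + 0 + 1 + 1 + 1 + 2 = 29
distinct = 325 − 29 = 296

296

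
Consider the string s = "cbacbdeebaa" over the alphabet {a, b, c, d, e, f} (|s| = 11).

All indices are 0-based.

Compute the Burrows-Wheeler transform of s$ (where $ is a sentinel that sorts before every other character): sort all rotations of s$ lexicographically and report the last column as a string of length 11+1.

rank  rotation      last
    0  $cbacbdeebaa  a
    1  a$cbacbdeeba  a
    2  aa$cbacbdeeb  b
    3  acbdeebaa$cb  b
    4  baa$cbacbdee  e
    5  bacbdeebaa$c  c
    6  bdeebaa$cbac  c
    7  cbacbdeebaa$  $
    8  cbdeebaa$cba  a
    9  deebaa$cbacb  b
   10  ebaa$cbacbde  e
   11  eebaa$cbacbd  d

aabbecc$abed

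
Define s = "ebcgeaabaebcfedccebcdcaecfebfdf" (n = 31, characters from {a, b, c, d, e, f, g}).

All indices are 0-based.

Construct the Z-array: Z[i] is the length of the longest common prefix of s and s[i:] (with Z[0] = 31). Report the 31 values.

[31, 0, 0, 0, 1, 0, 0, 0, 0, 3, 0, 0, 0, 1, 0, 0, 0, 3, 0, 0, 0, 0, 0, 1, 0, 0, 2, 0, 0, 0, 0]

Z[0]=31
i=1: outside box; Z[1]=0
i=2: outside box; Z[2]=0
i=3: outside box; Z[3]=0
i=4: outside box; Z[4]=1 grow→box=[4,5)
i=5: outside box; Z[5]=0
i=6: outside box; Z[6]=0
i=7: outside box; Z[7]=0
i=8: outside box; Z[8]=0
i=9: outside box; Z[9]=3 grow→box=[9,12)
i=10: min(r-i=2, Z[1]=0)=0; Z[10]=0
i=11: min(r-i=1, Z[2]=0)=0; Z[11]=0
i=12: outside box; Z[12]=0
i=13: outside box; Z[13]=1 grow→box=[13,14)
i=14: outside box; Z[14]=0
i=15: outside box; Z[15]=0
i=16: outside box; Z[16]=0
i=17: outside box; Z[17]=3 grow→box=[17,20)
i=18: min(r-i=2, Z[1]=0)=0; Z[18]=0
i=19: min(r-i=1, Z[2]=0)=0; Z[19]=0
i=20: outside box; Z[20]=0
i=21: outside box; Z[21]=0
i=22: outside box; Z[22]=0
i=23: outside box; Z[23]=1 grow→box=[23,24)
i=24: outside box; Z[24]=0
i=25: outside box; Z[25]=0
i=26: outside box; Z[26]=2 grow→box=[26,28)
i=27: min(r-i=1, Z[1]=0)=0; Z[27]=0
i=28: outside box; Z[28]=0
i=29: outside box; Z[29]=0
i=30: outside box; Z[30]=0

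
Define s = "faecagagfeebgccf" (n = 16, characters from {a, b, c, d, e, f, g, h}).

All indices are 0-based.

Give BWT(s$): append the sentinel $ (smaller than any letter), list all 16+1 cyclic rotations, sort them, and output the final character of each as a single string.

rank  rotation           last
    0  $faecagagfeebgccf  f
    1  aecagagfeebgccf$f  f
    2  agagfeebgccf$faec  c
    3  agfeebgccf$faecag  g
    4  bgccf$faecagagfee  e
    5  cagagfeebgccf$fae  e
    6  ccf$faecagagfeebg  g
    7  cf$faecagagfeebgc  c
    8  ebgccf$faecagagfe  e
    9  ecagagfeebgccf$fa  a
   10  eebgccf$faecagagf  f
   11  f$faecagagfeebgcc  c
   12  faecagagfeebgccf$  $
   13  feebgccf$faecagag  g
   14  gagfeebgccf$faeca  a
   15  gccf$faecagagfeeb  b
   16  gfeebgccf$faecaga  a

ffcgeegceafc$gaba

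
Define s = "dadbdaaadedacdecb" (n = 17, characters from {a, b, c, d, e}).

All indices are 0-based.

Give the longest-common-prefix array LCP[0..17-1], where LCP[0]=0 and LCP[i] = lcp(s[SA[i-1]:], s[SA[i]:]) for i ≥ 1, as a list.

[0, 2, 1, 1, 2, 0, 1, 0, 1, 0, 2, 2, 1, 1, 2, 0, 1]

sorted suffixes:
  #0 SA[0]=5  'aaadedacdecb'
  #1 SA[1]=6  'aadedacdecb'
  #2 SA[2]=11  'acdecb'
  #3 SA[3]=1  'adbdaaadedacdecb'
  #4 SA[4]=7  'adedacdecb'
  #5 SA[5]=16  'b'
  #6 SA[6]=3  'bdaaadedacdecb'
  #7 SA[7]=15  'cb'
  #8 SA[8]=12  'cdecb'
  #9 SA[9]=4  'daaadedacdecb'
  #10 SA[10]=10  'dacdecb'
  #11 SA[11]=0  'dadbdaaadedacdecb'
  #12 SA[12]=2  'dbdaaadedacdecb'
  #13 SA[13]=13  'decb'
  #14 SA[14]=8  'dedacdecb'
  #15 SA[15]=14  'ecb'
  #16 SA[16]=9  'edacdecb'

SA = [5, 6, 11, 1, 7, 16, 3, 15, 12, 4, 10, 0, 2, 13, 8, 14, 9]
[i] adj suffixes → lcp
  [1] 5/6 → 2 ('aa')
  [2] 6/11 → 1 ('a')
  [3] 11/1 → 1 ('a')
  [4] 1/7 → 2 ('ad')
  [5] 7/16 → 0 ('')
  [6] 16/3 → 1 ('b')
  [7] 3/15 → 0 ('')
  [8] 15/12 → 1 ('c')
  [9] 12/4 → 0 ('')
  [10] 4/10 → 2 ('da')
  [11] 10/0 → 2 ('da')
  [12] 0/2 → 1 ('d')
  [13] 2/13 → 1 ('d')
  [14] 13/8 → 2 ('de')
  [15] 8/14 → 0 ('')
  [16] 14/9 → 1 ('e')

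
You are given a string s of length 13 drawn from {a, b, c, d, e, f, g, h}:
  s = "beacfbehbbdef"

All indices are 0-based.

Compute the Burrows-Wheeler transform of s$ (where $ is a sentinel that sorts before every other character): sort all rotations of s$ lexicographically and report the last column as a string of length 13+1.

rank  rotation        last
    0  $beacfbehbbdef  f
    1  acfbehbbdef$be  e
    2  bbdef$beacfbeh  h
    3  bdef$beacfbehb  b
    4  beacfbehbbdef$  $
    5  behbbdef$beacf  f
    6  cfbehbbdef$bea  a
    7  def$beacfbehbb  b
    8  eacfbehbbdef$b  b
    9  ef$beacfbehbbd  d
   10  ehbbdef$beacfb  b
   11  f$beacfbehbbde  e
   12  fbehbbdef$beac  c
   13  hbbdef$beacfbe  e

fehb$fabbdbece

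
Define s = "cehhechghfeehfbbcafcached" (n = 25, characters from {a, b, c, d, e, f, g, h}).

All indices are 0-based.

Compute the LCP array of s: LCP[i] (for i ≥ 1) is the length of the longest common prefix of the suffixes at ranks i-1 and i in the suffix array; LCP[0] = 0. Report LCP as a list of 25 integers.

[0, 1, 0, 1, 0, 2, 1, 1, 2, 0, 0, 1, 1, 1, 2, 0, 1, 1, 0, 0, 2, 1, 2, 1, 1]

sorted suffixes:
  #0 SA[0]=20  'ached'
  #1 SA[1]=17  'afcached'
  #2 SA[2]=14  'bbcafcached'
  #3 SA[3]=15  'bcafcached'
  #4 SA[4]=19  'cached'
  #5 SA[5]=16  'cafcached'
  #6 SA[6]=0  'cehhechghfeehfbbcafcached'
  #7 SA[7]=21  'ched'
  #8 SA[8]=5  'chghfeehfbbcafcached'
  #9 SA[9]=24  'd'
  #10 SA[10]=4  'echghfeehfbbcafcached'
  #11 SA[11]=23  'ed'
  #12 SA[12]=10  'eehfbbcafcached'
  #13 SA[13]=11  'ehfbbcafcached'
  #14 SA[14]=1  'ehhechghfeehfbbcafcached'
  #15 SA[15]=13  'fbbcafcached'
  #16 SA[16]=18  'fcached'
  #17 SA[17]=9  'feehfbbcafcached'
  #18 SA[18]=7  'ghfeehfbbcafcached'
  #19 SA[19]=3  'hechghfeehfbbcafcached'
  #20 SA[20]=22  'hed'
  #21 SA[21]=12  'hfbbcafcached'
  #22 SA[22]=8  'hfeehfbbcafcached'
  #23 SA[23]=6  'hghfeehfbbcafcached'
  #24 SA[24]=2  'hhechghfeehfbbcafcached'

SA = [20, 17, 14, 15, 19, 16, 0, 21, 5, 24, 4, 23, 10, 11, 1, 13, 18, 9, 7, 3, 22, 12, 8, 6, 2]
[i] adj suffixes → lcp
  [1] 20/17 → 1 ('a')
  [2] 17/14 → 0 ('')
  [3] 14/15 → 1 ('b')
  [4] 15/19 → 0 ('')
  [5] 19/16 → 2 ('ca')
  [6] 16/0 → 1 ('c')
  [7] 0/21 → 1 ('c')
  [8] 21/5 → 2 ('ch')
  [9] 5/24 → 0 ('')
  [10] 24/4 → 0 ('')
  [11] 4/23 → 1 ('e')
  [12] 23/10 → 1 ('e')
  [13] 10/11 → 1 ('e')
  [14] 11/1 → 2 ('eh')
  [15] 1/13 → 0 ('')
  [16] 13/18 → 1 ('f')
  [17] 18/9 → 1 ('f')
  [18] 9/7 → 0 ('')
  [19] 7/3 → 0 ('')
  [20] 3/22 → 2 ('he')
  [21] 22/12 → 1 ('h')
  [22] 12/8 → 2 ('hf')
  [23] 8/6 → 1 ('h')
  [24] 6/2 → 1 ('h')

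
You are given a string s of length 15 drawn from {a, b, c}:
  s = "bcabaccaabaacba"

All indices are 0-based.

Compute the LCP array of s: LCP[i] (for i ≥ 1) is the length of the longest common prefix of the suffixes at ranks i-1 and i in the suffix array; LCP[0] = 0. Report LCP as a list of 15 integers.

[0, 1, 2, 1, 3, 1, 2, 0, 2, 2, 1, 0, 2, 1, 1]

rank | idx | suffix
   0 |  14 | a
   1 |   7 | aabaacba
   2 |  10 | aacba
   3 |   8 | abaacba
   4 |   2 | abaccaabaacba
   5 |  11 | acba
   6 |   4 | accaabaacba
   7 |  13 | ba
   8 |   9 | baacba
   9 |   3 | baccaabaacba
  10 |   0 | bcabaccaabaacba
  11 |   6 | caabaacba
  12 |   1 | cabaccaabaacba
  13 |  12 | cba
  14 |   5 | ccaabaacba

SA = [14, 7, 10, 8, 2, 11, 4, 13, 9, 3, 0, 6, 1, 12, 5]
i: (SA[i-1],SA[i]) lcp shared
  1: (14,7) 1 'a'
  2: (7,10) 2 'aa'
  3: (10,8) 1 'a'
  4: (8,2) 3 'aba'
  5: (2,11) 1 'a'
  6: (11,4) 2 'ac'
  7: (4,13) 0 ''
  8: (13,9) 2 'ba'
  9: (9,3) 2 'ba'
  10: (3,0) 1 'b'
  11: (0,6) 0 ''
  12: (6,1) 2 'ca'
  13: (1,12) 1 'c'
  14: (12,5) 1 'c'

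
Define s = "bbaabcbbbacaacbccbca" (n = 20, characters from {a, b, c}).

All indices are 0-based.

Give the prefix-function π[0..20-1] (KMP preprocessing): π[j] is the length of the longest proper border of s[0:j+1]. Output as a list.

[0, 1, 0, 0, 1, 0, 1, 2, 2, 3, 0, 0, 0, 0, 1, 0, 0, 1, 0, 0]

π[0] = 0
j=1 s[j]='b': π[1]=1 (border 'b')
j=2 s[j]='a': k: 1→0; π[2]=0 (border '')
j=3 s[j]='a': π[3]=0 (border '')
j=4 s[j]='b': π[4]=1 (border 'b')
j=5 s[j]='c': k: 1→0; π[5]=0 (border '')
j=6 s[j]='b': π[6]=1 (border 'b')
j=7 s[j]='b': π[7]=2 (border 'bb')
j=8 s[j]='b': k: 2→1; π[8]=2 (border 'bb')
j=9 s[j]='a': π[9]=3 (border 'bba')
j=10 s[j]='c': k: 3→0; π[10]=0 (border '')
j=11 s[j]='a': π[11]=0 (border '')
j=12 s[j]='a': π[12]=0 (border '')
j=13 s[j]='c': π[13]=0 (border '')
j=14 s[j]='b': π[14]=1 (border 'b')
j=15 s[j]='c': k: 1→0; π[15]=0 (border '')
j=16 s[j]='c': π[16]=0 (border '')
j=17 s[j]='b': π[17]=1 (border 'b')
j=18 s[j]='c': k: 1→0; π[18]=0 (border '')
j=19 s[j]='a': π[19]=0 (border '')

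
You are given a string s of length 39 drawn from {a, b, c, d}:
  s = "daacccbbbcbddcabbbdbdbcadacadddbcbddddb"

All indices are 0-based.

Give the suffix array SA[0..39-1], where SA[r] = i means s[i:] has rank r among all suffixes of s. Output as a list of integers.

rank | idx | suffix
   0 |   1 | aacccbbbcbddcabbbdbdbcadacadddbcbddddb
   1 |  14 | abbbdbdbcadacadddbcbddddb
   2 |  25 | acadddbcbddddb
   3 |   2 | acccbbbcbddcabbbdbdbcadacadddbcbddddb
   4 |  23 | adacadddbcbddddb
   5 |  27 | adddbcbddddb
   6 |  38 | b
   7 |   6 | bbbcbddcabbbdbdbcadacadddbcbddddb
   8 |  15 | bbbdbdbcadacadddbcbddddb
   9 |   7 | bbcbddcabbbdbdbcadacadddbcbddddb
  10 |  16 | bbdbdbcadacadddbcbddddb
  11 |  21 | bcadacadddbcbddddb
  12 |   8 | bcbddcabbbdbdbcadacadddbcbddddb
  13 |  31 | bcbddddb
  14 |  19 | bdbcadacadddbcbddddb
  15 |  17 | bdbdbcadacadddbcbddddb
  16 |  10 | bddcabbbdbdbcadacadddbcbddddb
  17 |  33 | bddddb
  18 |  13 | cabbbdbdbcadacadddbcbddddb
  19 |  22 | cadacadddbcbddddb
  20 |  26 | cadddbcbddddb
  21 |   5 | cbbbcbddcabbbdbdbcadacadddbcbddddb
  22 |   9 | cbddcabbbdbdbcadacadddbcbddddb
  23 |  32 | cbddddb
  24 |   4 | ccbbbcbddcabbbdbdbcadacadddbcbddddb
  25 |   3 | cccbbbcbddcabbbdbdbcadacadddbcbddddb
  26 |   0 | daacccbbbcbddcabbbdbdbcadacadddbcbddddb
  27 |  24 | dacadddbcbddddb
  28 |  37 | db
  29 |  20 | dbcadacadddbcbddddb
  30 |  30 | dbcbddddb
  31 |  18 | dbdbcadacadddbcbddddb
  32 |  12 | dcabbbdbdbcadacadddbcbddddb
  33 |  36 | ddb
  34 |  29 | ddbcbddddb
  35 |  11 | ddcabbbdbdbcadacadddbcbddddb
  36 |  35 | dddb
  37 |  28 | dddbcbddddb
  38 |  34 | ddddb

[1, 14, 25, 2, 23, 27, 38, 6, 15, 7, 16, 21, 8, 31, 19, 17, 10, 33, 13, 22, 26, 5, 9, 32, 4, 3, 0, 24, 37, 20, 30, 18, 12, 36, 29, 11, 35, 28, 34]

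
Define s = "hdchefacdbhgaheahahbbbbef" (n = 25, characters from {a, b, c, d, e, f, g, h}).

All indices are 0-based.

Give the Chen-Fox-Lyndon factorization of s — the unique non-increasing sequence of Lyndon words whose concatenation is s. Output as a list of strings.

["h", "d", "chef", "acdbhgaheahahbbbbef"]

emit factor 1: 'h' (i=0, period=1)
emit factor 2: 'd' (i=1, period=1)
emit factor 3: 'chef' (i=2, period=4)
emit factor 4: 'acdbhgaheahahbbbbef' (i=6, period=19)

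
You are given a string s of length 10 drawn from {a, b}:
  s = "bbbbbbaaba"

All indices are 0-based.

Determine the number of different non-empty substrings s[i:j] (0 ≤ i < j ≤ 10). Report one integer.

36

sorted suffixes:
  #0 SA[0]=9  'a'
  #1 SA[1]=6  'aaba'
  #2 SA[2]=7  'aba'
  #3 SA[3]=8  'ba'
  #4 SA[4]=5  'baaba'
  #5 SA[5]=4  'bbaaba'
  #6 SA[6]=3  'bbbaaba'
  #7 SA[7]=2  'bbbbaaba'
  #8 SA[8]=1  'bbbbbaaba'
  #9 SA[9]=0  'bbbbbbaaba'

SA = [9, 6, 7, 8, 5, 4, 3, 2, 1, 0]
[i] adj suffixes → lcp
  [1] 9/6 → 1 ('a')
  [2] 6/7 → 1 ('a')
  [3] 7/8 → 0 ('')
  [4] 8/5 → 2 ('ba')
  [5] 5/4 → 1 ('b')
  [6] 4/3 → 2 ('bb')
  [7] 3/2 → 3 ('bbb')
  [8] 2/1 → 4 ('bbbb')
  [9] 1/0 → 5 ('bbbbb')

n(n+1)/2 = 10·11/2 = 55
Σ LCP = 0 + 1 + 1 + 0 + 2 + 1 + 2 + 3 + 4 + 5 = 19
distinct = 55 − 19 = 36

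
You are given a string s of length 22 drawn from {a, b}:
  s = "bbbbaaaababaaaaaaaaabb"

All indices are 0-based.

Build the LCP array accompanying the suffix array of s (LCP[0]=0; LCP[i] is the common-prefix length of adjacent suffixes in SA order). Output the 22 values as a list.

rank→(start, suffix):
  0 → (11, 'aaaaaaaaabb')
  1 → (12, 'aaaaaaaabb')
  2 → (13, 'aaaaaaabb')
  3 → (14, 'aaaaaabb')
  4 → (15, 'aaaaabb')
  5 → (4, 'aaaababaaaaaaaaabb')
  6 → (16, 'aaaabb')
  7 → (5, 'aaababaaaaaaaaabb')
  8 → (17, 'aaabb')
  9 → (6, 'aababaaaaaaaaabb')
  10 → (18, 'aabb')
  11 → (9, 'abaaaaaaaaabb')
  12 → (7, 'ababaaaaaaaaabb')
  13 → (19, 'abb')
  14 → (21, 'b')
  15 → (10, 'baaaaaaaaabb')
  16 → (3, 'baaaababaaaaaaaaabb')
  17 → (8, 'babaaaaaaaaabb')
  18 → (20, 'bb')
  19 → (2, 'bbaaaababaaaaaaaaabb')
  20 → (1, 'bbbaaaababaaaaaaaaabb')
  21 → (0, 'bbbbaaaababaaaaaaaaabb')

SA = [11, 12, 13, 14, 15, 4, 16, 5, 17, 6, 18, 9, 7, 19, 21, 10, 3, 8, 20, 2, 1, 0]
rank  pair      lcp
   1  s[11:],s[12:]  8  'aaaaaaaa'
   2  s[12:],s[13:]  7  'aaaaaaa'
   3  s[13:],s[14:]  6  'aaaaaa'
   4  s[14:],s[15:]  5  'aaaaa'
   5  s[15:],s[4:]  4  'aaaa'
   6  s[4:],s[16:]  5  'aaaab'
   7  s[16:],s[5:]  3  'aaa'
   8  s[5:],s[17:]  4  'aaab'
   9  s[17:],s[6:]  2  'aa'
  10  s[6:],s[18:]  3  'aab'
  11  s[18:],s[9:]  1  'a'
  12  s[9:],s[7:]  3  'aba'
  13  s[7:],s[19:]  2  'ab'
  14  s[19:],s[21:]  0  ''
  15  s[21:],s[10:]  1  'b'
  16  s[10:],s[3:]  5  'baaaa'
  17  s[3:],s[8:]  2  'ba'
  18  s[8:],s[20:]  1  'b'
  19  s[20:],s[2:]  2  'bb'
  20  s[2:],s[1:]  2  'bb'
  21  s[1:],s[0:]  3  'bbb'

[0, 8, 7, 6, 5, 4, 5, 3, 4, 2, 3, 1, 3, 2, 0, 1, 5, 2, 1, 2, 2, 3]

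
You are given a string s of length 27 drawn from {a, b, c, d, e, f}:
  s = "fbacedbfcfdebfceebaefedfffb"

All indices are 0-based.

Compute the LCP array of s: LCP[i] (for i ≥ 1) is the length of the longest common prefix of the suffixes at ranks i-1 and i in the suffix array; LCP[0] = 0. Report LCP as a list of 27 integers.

rank→(start, suffix):
  0 → (2, 'acedbfcfdebfceebaefedfffb')
  1 → (18, 'aefedfffb')
  2 → (26, 'b')
  3 → (1, 'bacedbfcfdebfceebaefedfffb')
  4 → (17, 'baefedfffb')
  5 → (12, 'bfceebaefedfffb')
  6 → (6, 'bfcfdebfceebaefedfffb')
  7 → (3, 'cedbfcfdebfceebaefedfffb')
  8 → (14, 'ceebaefedfffb')
  9 → (8, 'cfdebfceebaefedfffb')
  10 → (5, 'dbfcfdebfceebaefedfffb')
  11 → (10, 'debfceebaefedfffb')
  12 → (22, 'dfffb')
  13 → (16, 'ebaefedfffb')
  14 → (11, 'ebfceebaefedfffb')
  15 → (4, 'edbfcfdebfceebaefedfffb')
  16 → (21, 'edfffb')
  17 → (15, 'eebaefedfffb')
  18 → (19, 'efedfffb')
  19 → (25, 'fb')
  20 → (0, 'fbacedbfcfdebfceebaefedfffb')
  21 → (13, 'fceebaefedfffb')
  22 → (7, 'fcfdebfceebaefedfffb')
  23 → (9, 'fdebfceebaefedfffb')
  24 → (20, 'fedfffb')
  25 → (24, 'ffb')
  26 → (23, 'fffb')

SA = [2, 18, 26, 1, 17, 12, 6, 3, 14, 8, 5, 10, 22, 16, 11, 4, 21, 15, 19, 25, 0, 13, 7, 9, 20, 24, 23]
i: (SA[i-1],SA[i]) lcp shared
  1: (2,18) 1 'a'
  2: (18,26) 0 ''
  3: (26,1) 1 'b'
  4: (1,17) 2 'ba'
  5: (17,12) 1 'b'
  6: (12,6) 3 'bfc'
  7: (6,3) 0 ''
  8: (3,14) 2 'ce'
  9: (14,8) 1 'c'
  10: (8,5) 0 ''
  11: (5,10) 1 'd'
  12: (10,22) 1 'd'
  13: (22,16) 0 ''
  14: (16,11) 2 'eb'
  15: (11,4) 1 'e'
  16: (4,21) 2 'ed'
  17: (21,15) 1 'e'
  18: (15,19) 1 'e'
  19: (19,25) 0 ''
  20: (25,0) 2 'fb'
  21: (0,13) 1 'f'
  22: (13,7) 2 'fc'
  23: (7,9) 1 'f'
  24: (9,20) 1 'f'
  25: (20,24) 1 'f'
  26: (24,23) 2 'ff'

[0, 1, 0, 1, 2, 1, 3, 0, 2, 1, 0, 1, 1, 0, 2, 1, 2, 1, 1, 0, 2, 1, 2, 1, 1, 1, 2]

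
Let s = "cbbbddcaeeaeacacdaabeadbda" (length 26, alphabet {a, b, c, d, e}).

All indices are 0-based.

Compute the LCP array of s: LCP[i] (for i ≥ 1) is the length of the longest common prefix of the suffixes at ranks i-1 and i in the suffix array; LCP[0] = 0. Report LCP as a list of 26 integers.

sorted suffixes:
  #0 SA[0]=25  'a'
  #1 SA[1]=17  'aabeadbda'
  #2 SA[2]=18  'abeadbda'
  #3 SA[3]=12  'acacdaabeadbda'
  #4 SA[4]=14  'acdaabeadbda'
  #5 SA[5]=21  'adbda'
  #6 SA[6]=10  'aeacacdaabeadbda'
  #7 SA[7]=7  'aeeaeacacdaabeadbda'
  #8 SA[8]=1  'bbbddcaeeaeacacdaabeadbda'
  #9 SA[9]=2  'bbddcaeeaeacacdaabeadbda'
  #10 SA[10]=23  'bda'
  #11 SA[11]=3  'bddcaeeaeacacdaabeadbda'
  #12 SA[12]=19  'beadbda'
  #13 SA[13]=13  'cacdaabeadbda'
  #14 SA[14]=6  'caeeaeacacdaabeadbda'
  #15 SA[15]=0  'cbbbddcaeeaeacacdaabeadbda'
  #16 SA[16]=15  'cdaabeadbda'
  #17 SA[17]=24  'da'
  #18 SA[18]=16  'daabeadbda'
  #19 SA[19]=22  'dbda'
  #20 SA[20]=5  'dcaeeaeacacdaabeadbda'
  #21 SA[21]=4  'ddcaeeaeacacdaabeadbda'
  #22 SA[22]=11  'eacacdaabeadbda'
  #23 SA[23]=20  'eadbda'
  #24 SA[24]=9  'eaeacacdaabeadbda'
  #25 SA[25]=8  'eeaeacacdaabeadbda'

SA = [25, 17, 18, 12, 14, 21, 10, 7, 1, 2, 23, 3, 19, 13, 6, 0, 15, 24, 16, 22, 5, 4, 11, 20, 9, 8]
rank  pair      lcp
   1  s[25:],s[17:]  1  'a'
   2  s[17:],s[18:]  1  'a'
   3  s[18:],s[12:]  1  'a'
   4  s[12:],s[14:]  2  'ac'
   5  s[14:],s[21:]  1  'a'
   6  s[21:],s[10:]  1  'a'
   7  s[10:],s[7:]  2  'ae'
   8  s[7:],s[1:]  0  ''
   9  s[1:],s[2:]  2  'bb'
  10  s[2:],s[23:]  1  'b'
  11  s[23:],s[3:]  2  'bd'
  12  s[3:],s[19:]  1  'b'
  13  s[19:],s[13:]  0  ''
  14  s[13:],s[6:]  2  'ca'
  15  s[6:],s[0:]  1  'c'
  16  s[0:],s[15:]  1  'c'
  17  s[15:],s[24:]  0  ''
  18  s[24:],s[16:]  2  'da'
  19  s[16:],s[22:]  1  'd'
  20  s[22:],s[5:]  1  'd'
  21  s[5:],s[4:]  1  'd'
  22  s[4:],s[11:]  0  ''
  23  s[11:],s[20:]  2  'ea'
  24  s[20:],s[9:]  2  'ea'
  25  s[9:],s[8:]  1  'e'

[0, 1, 1, 1, 2, 1, 1, 2, 0, 2, 1, 2, 1, 0, 2, 1, 1, 0, 2, 1, 1, 1, 0, 2, 2, 1]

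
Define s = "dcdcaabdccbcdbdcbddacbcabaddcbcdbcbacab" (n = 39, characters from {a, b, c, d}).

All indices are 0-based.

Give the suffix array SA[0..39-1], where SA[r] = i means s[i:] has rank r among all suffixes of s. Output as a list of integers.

[4, 37, 23, 5, 35, 19, 25, 38, 34, 24, 21, 32, 29, 10, 13, 6, 16, 3, 36, 22, 33, 20, 28, 9, 15, 8, 30, 11, 1, 18, 31, 12, 2, 27, 14, 7, 0, 17, 26]

sorted suffixes:
  #0 SA[0]=4  'aabdccbcdbdcbddacbcabaddcbcdbcbacab'
  #1 SA[1]=37  'ab'
  #2 SA[2]=23  'abaddcbcdbcbacab'
  #3 SA[3]=5  'abdccbcdbdcbddacbcabaddcbcdbcbacab'
  #4 SA[4]=35  'acab'
  #5 SA[5]=19  'acbcabaddcbcdbcbacab'
  #6 SA[6]=25  'addcbcdbcbacab'
  #7 SA[7]=38  'b'
  #8 SA[8]=34  'bacab'
  #9 SA[9]=24  'baddcbcdbcbacab'
  #10 SA[10]=21  'bcabaddcbcdbcbacab'
  #11 SA[11]=32  'bcbacab'
  #12 SA[12]=29  'bcdbcbacab'
  #13 SA[13]=10  'bcdbdcbddacbcabaddcbcdbcbacab'
  #14 SA[14]=13  'bdcbddacbcabaddcbcdbcbacab'
  #15 SA[15]=6  'bdccbcdbdcbddacbcabaddcbcdbcbacab'
  #16 SA[16]=16  'bddacbcabaddcbcdbcbacab'
  #17 SA[17]=3  'caabdccbcdbdcbddacbcabaddcbcdbcbacab'
  #18 SA[18]=36  'cab'
  #19 SA[19]=22  'cabaddcbcdbcbacab'
  #20 SA[20]=33  'cbacab'
  #21 SA[21]=20  'cbcabaddcbcdbcbacab'
  #22 SA[22]=28  'cbcdbcbacab'
  #23 SA[23]=9  'cbcdbdcbddacbcabaddcbcdbcbacab'
  #24 SA[24]=15  'cbddacbcabaddcbcdbcbacab'
  #25 SA[25]=8  'ccbcdbdcbddacbcabaddcbcdbcbacab'
  #26 SA[26]=30  'cdbcbacab'
  #27 SA[27]=11  'cdbdcbddacbcabaddcbcdbcbacab'
  #28 SA[28]=1  'cdcaabdccbcdbdcbddacbcabaddcbcdbcbacab'
  #29 SA[29]=18  'dacbcabaddcbcdbcbacab'
  #30 SA[30]=31  'dbcbacab'
  #31 SA[31]=12  'dbdcbddacbcabaddcbcdbcbacab'
  #32 SA[32]=2  'dcaabdccbcdbdcbddacbcabaddcbcdbcbacab'
  #33 SA[33]=27  'dcbcdbcbacab'
  #34 SA[34]=14  'dcbddacbcabaddcbcdbcbacab'
  #35 SA[35]=7  'dccbcdbdcbddacbcabaddcbcdbcbacab'
  #36 SA[36]=0  'dcdcaabdccbcdbdcbddacbcabaddcbcdbcbacab'
  #37 SA[37]=17  'ddacbcabaddcbcdbcbacab'
  #38 SA[38]=26  'ddcbcdbcbacab'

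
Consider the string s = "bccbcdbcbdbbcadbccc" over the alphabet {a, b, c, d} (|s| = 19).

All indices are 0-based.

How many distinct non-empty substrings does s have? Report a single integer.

rank | idx | suffix
   0 |  13 | adbccc
   1 |  10 | bbcadbccc
   2 |  11 | bcadbccc
   3 |   6 | bcbdbbcadbccc
   4 |   0 | bccbcdbcbdbbcadbccc
   5 |  15 | bccc
   6 |   3 | bcdbcbdbbcadbccc
   7 |   8 | bdbbcadbccc
   8 |  18 | c
   9 |  12 | cadbccc
  10 |   2 | cbcdbcbdbbcadbccc
  11 |   7 | cbdbbcadbccc
  12 |  17 | cc
  13 |   1 | ccbcdbcbdbbcadbccc
  14 |  16 | ccc
  15 |   4 | cdbcbdbbcadbccc
  16 |   9 | dbbcadbccc
  17 |   5 | dbcbdbbcadbccc
  18 |  14 | dbccc

SA = [13, 10, 11, 6, 0, 15, 3, 8, 18, 12, 2, 7, 17, 1, 16, 4, 9, 5, 14]
i: (SA[i-1],SA[i]) lcp shared
  1: (13,10) 0 ''
  2: (10,11) 1 'b'
  3: (11,6) 2 'bc'
  4: (6,0) 2 'bc'
  5: (0,15) 3 'bcc'
  6: (15,3) 2 'bc'
  7: (3,8) 1 'b'
  8: (8,18) 0 ''
  9: (18,12) 1 'c'
  10: (12,2) 1 'c'
  11: (2,7) 2 'cb'
  12: (7,17) 1 'c'
  13: (17,1) 2 'cc'
  14: (1,16) 2 'cc'
  15: (16,4) 1 'c'
  16: (4,9) 0 ''
  17: (9,5) 2 'db'
  18: (5,14) 3 'dbc'

n(n+1)/2 = 19·20/2 = 190
Σ LCP = 0 + 0 + 1 + 2 + 2 + 3 + 2 + 1 + 0 + 1 + 1 + 2 + 1 + 2 + 2 + 1 + 0 + 2 + 3 = 26
distinct = 190 − 26 = 164

164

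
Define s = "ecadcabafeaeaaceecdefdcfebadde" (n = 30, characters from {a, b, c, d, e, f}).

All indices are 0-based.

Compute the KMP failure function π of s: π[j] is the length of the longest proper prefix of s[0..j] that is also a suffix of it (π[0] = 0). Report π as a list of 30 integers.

π[0] = 0
j=1 s[j]='c': π[1]=0 (border '')
j=2 s[j]='a': π[2]=0 (border '')
j=3 s[j]='d': π[3]=0 (border '')
j=4 s[j]='c': π[4]=0 (border '')
j=5 s[j]='a': π[5]=0 (border '')
j=6 s[j]='b': π[6]=0 (border '')
j=7 s[j]='a': π[7]=0 (border '')
j=8 s[j]='f': π[8]=0 (border '')
j=9 s[j]='e': π[9]=1 (border 'e')
j=10 s[j]='a': k: 1→0; π[10]=0 (border '')
j=11 s[j]='e': π[11]=1 (border 'e')
j=12 s[j]='a': k: 1→0; π[12]=0 (border '')
j=13 s[j]='a': π[13]=0 (border '')
j=14 s[j]='c': π[14]=0 (border '')
j=15 s[j]='e': π[15]=1 (border 'e')
j=16 s[j]='e': k: 1→0; π[16]=1 (border 'e')
j=17 s[j]='c': π[17]=2 (border 'ec')
j=18 s[j]='d': k: 2→0; π[18]=0 (border '')
j=19 s[j]='e': π[19]=1 (border 'e')
j=20 s[j]='f': k: 1→0; π[20]=0 (border '')
j=21 s[j]='d': π[21]=0 (border '')
j=22 s[j]='c': π[22]=0 (border '')
j=23 s[j]='f': π[23]=0 (border '')
j=24 s[j]='e': π[24]=1 (border 'e')
j=25 s[j]='b': k: 1→0; π[25]=0 (border '')
j=26 s[j]='a': π[26]=0 (border '')
j=27 s[j]='d': π[27]=0 (border '')
j=28 s[j]='d': π[28]=0 (border '')
j=29 s[j]='e': π[29]=1 (border 'e')

[0, 0, 0, 0, 0, 0, 0, 0, 0, 1, 0, 1, 0, 0, 0, 1, 1, 2, 0, 1, 0, 0, 0, 0, 1, 0, 0, 0, 0, 1]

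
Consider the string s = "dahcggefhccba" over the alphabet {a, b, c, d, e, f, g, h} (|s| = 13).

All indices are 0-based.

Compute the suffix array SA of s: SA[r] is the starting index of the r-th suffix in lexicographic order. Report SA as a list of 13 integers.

rank→(start, suffix):
  0 → (12, 'a')
  1 → (1, 'ahcggefhccba')
  2 → (11, 'ba')
  3 → (10, 'cba')
  4 → (9, 'ccba')
  5 → (3, 'cggefhccba')
  6 → (0, 'dahcggefhccba')
  7 → (6, 'efhccba')
  8 → (7, 'fhccba')
  9 → (5, 'gefhccba')
  10 → (4, 'ggefhccba')
  11 → (8, 'hccba')
  12 → (2, 'hcggefhccba')

[12, 1, 11, 10, 9, 3, 0, 6, 7, 5, 4, 8, 2]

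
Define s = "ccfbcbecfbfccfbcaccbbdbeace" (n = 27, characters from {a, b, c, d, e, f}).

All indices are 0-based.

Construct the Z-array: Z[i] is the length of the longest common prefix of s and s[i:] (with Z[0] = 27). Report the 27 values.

Z[0]=27
i=1: fresh scan; Z[1]=1 scan→box=[1,2)
i=2: fresh scan; Z[2]=0
i=3: fresh scan; Z[3]=0
i=4: fresh scan; Z[4]=1 scan→box=[4,5)
i=5: fresh scan; Z[5]=0
i=6: fresh scan; Z[6]=0
i=7: fresh scan; Z[7]=1 scan→box=[7,8)
i=8: fresh scan; Z[8]=0
i=9: fresh scan; Z[9]=0
i=10: fresh scan; Z[10]=0
i=11: fresh scan; Z[11]=5 scan→box=[11,16)
i=12: min(r-i=4, Z[1]=1)=1; Z[12]=1
i=13: min(r-i=3, Z[2]=0)=0; Z[13]=0
i=14: min(r-i=2, Z[3]=0)=0; Z[14]=0
i=15: min(r-i=1, Z[4]=1)=1; Z[15]=1
i=16: fresh scan; Z[16]=0
i=17: fresh scan; Z[17]=2 scan→box=[17,19)
i=18: min(r-i=1, Z[1]=1)=1; Z[18]=1
i=19: fresh scan; Z[19]=0
i=20: fresh scan; Z[20]=0
i=21: fresh scan; Z[21]=0
i=22: fresh scan; Z[22]=0
i=23: fresh scan; Z[23]=0
i=24: fresh scan; Z[24]=0
i=25: fresh scan; Z[25]=1 scan→box=[25,26)
i=26: fresh scan; Z[26]=0

[27, 1, 0, 0, 1, 0, 0, 1, 0, 0, 0, 5, 1, 0, 0, 1, 0, 2, 1, 0, 0, 0, 0, 0, 0, 1, 0]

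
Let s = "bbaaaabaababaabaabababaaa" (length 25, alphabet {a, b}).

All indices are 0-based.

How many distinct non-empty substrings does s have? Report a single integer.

sorted suffixes:
  #0 SA[0]=24  'a'
  #1 SA[1]=23  'aa'
  #2 SA[2]=22  'aaa'
  #3 SA[3]=2  'aaaabaababaabaabababaaa'
  #4 SA[4]=3  'aaabaababaabaabababaaa'
  #5 SA[5]=4  'aabaababaabaabababaaa'
  #6 SA[6]=12  'aabaabababaaa'
  #7 SA[7]=7  'aababaabaabababaaa'
  #8 SA[8]=15  'aabababaaa'
  #9 SA[9]=20  'abaaa'
  #10 SA[10]=10  'abaabaabababaaa'
  #11 SA[11]=5  'abaababaabaabababaaa'
  #12 SA[12]=13  'abaabababaaa'
  #13 SA[13]=18  'ababaaa'
  #14 SA[14]=8  'ababaabaabababaaa'
  #15 SA[15]=16  'abababaaa'
  #16 SA[16]=21  'baaa'
  #17 SA[17]=1  'baaaabaababaabaabababaaa'
  #18 SA[18]=11  'baabaabababaaa'
  #19 SA[19]=6  'baababaabaabababaaa'
  #20 SA[20]=14  'baabababaaa'
  #21 SA[21]=19  'babaaa'
  #22 SA[22]=9  'babaabaabababaaa'
  #23 SA[23]=17  'bababaaa'
  #24 SA[24]=0  'bbaaaabaababaabaabababaaa'

SA = [24, 23, 22, 2, 3, 4, 12, 7, 15, 20, 10, 5, 13, 18, 8, 16, 21, 1, 11, 6, 14, 19, 9, 17, 0]
rank  pair      lcp
   1  s[24:],s[23:]  1  'a'
   2  s[23:],s[22:]  2  'aa'
   3  s[22:],s[2:]  3  'aaa'
   4  s[2:],s[3:]  3  'aaa'
   5  s[3:],s[4:]  2  'aa'
   6  s[4:],s[12:]  9  'aabaababa'
   7  s[12:],s[7:]  4  'aaba'
   8  s[7:],s[15:]  6  'aababa'
   9  s[15:],s[20:]  1  'a'
  10  s[20:],s[10:]  4  'abaa'
  11  s[10:],s[5:]  6  'abaaba'
  12  s[5:],s[13:]  8  'abaababa'
  13  s[13:],s[18:]  3  'aba'
  14  s[18:],s[8:]  6  'ababaa'
  15  s[8:],s[16:]  5  'ababa'
  16  s[16:],s[21:]  0  ''
  17  s[21:],s[1:]  4  'baaa'
  18  s[1:],s[11:]  3  'baa'
  19  s[11:],s[6:]  5  'baaba'
  20  s[6:],s[14:]  7  'baababa'
  21  s[14:],s[19:]  2  'ba'
  22  s[19:],s[9:]  5  'babaa'
  23  s[9:],s[17:]  4  'baba'
  24  s[17:],s[0:]  1  'b'

n(n+1)/2 = 25·26/2 = 325
Σ LCP = 0 + 1 + 2 + 3 + 3 + 2 + 9 + 4 + 6 + 1 + 4 + 6 + 8 + 3 + 6 + 5 + 0 + 4 + 3 + 5 + 7 + 2 + 5 + 4 + 1 = 94
distinct = 325 − 94 = 231

231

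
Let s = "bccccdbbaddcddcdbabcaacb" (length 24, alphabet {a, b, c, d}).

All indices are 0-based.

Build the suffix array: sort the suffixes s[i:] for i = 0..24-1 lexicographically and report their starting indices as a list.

rank→(start, suffix):
  0 → (20, 'aacb')
  1 → (17, 'abcaacb')
  2 → (21, 'acb')
  3 → (8, 'addcddcdbabcaacb')
  4 → (23, 'b')
  5 → (16, 'babcaacb')
  6 → (7, 'baddcddcdbabcaacb')
  7 → (6, 'bbaddcddcdbabcaacb')
  8 → (18, 'bcaacb')
  9 → (0, 'bccccdbbaddcddcdbabcaacb')
  10 → (19, 'caacb')
  11 → (22, 'cb')
  12 → (1, 'ccccdbbaddcddcdbabcaacb')
  13 → (2, 'cccdbbaddcddcdbabcaacb')
  14 → (3, 'ccdbbaddcddcdbabcaacb')
  15 → (14, 'cdbabcaacb')
  16 → (4, 'cdbbaddcddcdbabcaacb')
  17 → (11, 'cddcdbabcaacb')
  18 → (15, 'dbabcaacb')
  19 → (5, 'dbbaddcddcdbabcaacb')
  20 → (13, 'dcdbabcaacb')
  21 → (10, 'dcddcdbabcaacb')
  22 → (12, 'ddcdbabcaacb')
  23 → (9, 'ddcddcdbabcaacb')

[20, 17, 21, 8, 23, 16, 7, 6, 18, 0, 19, 22, 1, 2, 3, 14, 4, 11, 15, 5, 13, 10, 12, 9]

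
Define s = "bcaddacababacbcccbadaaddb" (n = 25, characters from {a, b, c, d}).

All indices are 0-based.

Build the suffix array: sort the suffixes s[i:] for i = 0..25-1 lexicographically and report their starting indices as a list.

rank | idx | suffix
   0 |  20 | aaddb
   1 |   7 | ababacbcccbadaaddb
   2 |   9 | abacbcccbadaaddb
   3 |   5 | acababacbcccbadaaddb
   4 |  11 | acbcccbadaaddb
   5 |  18 | adaaddb
   6 |   2 | addacababacbcccbadaaddb
   7 |  21 | addb
   8 |  24 | b
   9 |   8 | babacbcccbadaaddb
  10 |  10 | bacbcccbadaaddb
  11 |  17 | badaaddb
  12 |   0 | bcaddacababacbcccbadaaddb
  13 |  13 | bcccbadaaddb
  14 |   6 | cababacbcccbadaaddb
  15 |   1 | caddacababacbcccbadaaddb
  16 |  16 | cbadaaddb
  17 |  12 | cbcccbadaaddb
  18 |  15 | ccbadaaddb
  19 |  14 | cccbadaaddb
  20 |  19 | daaddb
  21 |   4 | dacababacbcccbadaaddb
  22 |  23 | db
  23 |   3 | ddacababacbcccbadaaddb
  24 |  22 | ddb

[20, 7, 9, 5, 11, 18, 2, 21, 24, 8, 10, 17, 0, 13, 6, 1, 16, 12, 15, 14, 19, 4, 23, 3, 22]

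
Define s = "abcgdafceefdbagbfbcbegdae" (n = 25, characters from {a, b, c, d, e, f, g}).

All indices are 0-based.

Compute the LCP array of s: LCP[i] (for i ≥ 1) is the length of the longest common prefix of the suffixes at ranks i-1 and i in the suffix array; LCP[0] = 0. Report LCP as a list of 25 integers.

[0, 1, 1, 1, 0, 1, 2, 1, 1, 0, 1, 1, 0, 2, 1, 0, 1, 1, 1, 0, 1, 1, 0, 1, 3]

rank | idx | suffix
   0 |   0 | abcgdafceefdbagbfbcbegdae
   1 |  23 | ae
   2 |   5 | afceefdbagbfbcbegdae
   3 |  13 | agbfbcbegdae
   4 |  12 | bagbfbcbegdae
   5 |  17 | bcbegdae
   6 |   1 | bcgdafceefdbagbfbcbegdae
   7 |  19 | begdae
   8 |  15 | bfbcbegdae
   9 |  18 | cbegdae
  10 |   7 | ceefdbagbfbcbegdae
  11 |   2 | cgdafceefdbagbfbcbegdae
  12 |  22 | dae
  13 |   4 | dafceefdbagbfbcbegdae
  14 |  11 | dbagbfbcbegdae
  15 |  24 | e
  16 |   8 | eefdbagbfbcbegdae
  17 |   9 | efdbagbfbcbegdae
  18 |  20 | egdae
  19 |  16 | fbcbegdae
  20 |   6 | fceefdbagbfbcbegdae
  21 |  10 | fdbagbfbcbegdae
  22 |  14 | gbfbcbegdae
  23 |  21 | gdae
  24 |   3 | gdafceefdbagbfbcbegdae

SA = [0, 23, 5, 13, 12, 17, 1, 19, 15, 18, 7, 2, 22, 4, 11, 24, 8, 9, 20, 16, 6, 10, 14, 21, 3]
i: (SA[i-1],SA[i]) lcp shared
  1: (0,23) 1 'a'
  2: (23,5) 1 'a'
  3: (5,13) 1 'a'
  4: (13,12) 0 ''
  5: (12,17) 1 'b'
  6: (17,1) 2 'bc'
  7: (1,19) 1 'b'
  8: (19,15) 1 'b'
  9: (15,18) 0 ''
  10: (18,7) 1 'c'
  11: (7,2) 1 'c'
  12: (2,22) 0 ''
  13: (22,4) 2 'da'
  14: (4,11) 1 'd'
  15: (11,24) 0 ''
  16: (24,8) 1 'e'
  17: (8,9) 1 'e'
  18: (9,20) 1 'e'
  19: (20,16) 0 ''
  20: (16,6) 1 'f'
  21: (6,10) 1 'f'
  22: (10,14) 0 ''
  23: (14,21) 1 'g'
  24: (21,3) 3 'gda'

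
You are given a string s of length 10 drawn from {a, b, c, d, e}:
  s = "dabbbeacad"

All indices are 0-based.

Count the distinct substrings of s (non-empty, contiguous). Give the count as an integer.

sorted suffixes:
  #0 SA[0]=1  'abbbeacad'
  #1 SA[1]=6  'acad'
  #2 SA[2]=8  'ad'
  #3 SA[3]=2  'bbbeacad'
  #4 SA[4]=3  'bbeacad'
  #5 SA[5]=4  'beacad'
  #6 SA[6]=7  'cad'
  #7 SA[7]=9  'd'
  #8 SA[8]=0  'dabbbeacad'
  #9 SA[9]=5  'eacad'

SA = [1, 6, 8, 2, 3, 4, 7, 9, 0, 5]
rank  pair      lcp
   1  s[1:],s[6:]  1  'a'
   2  s[6:],s[8:]  1  'a'
   3  s[8:],s[2:]  0  ''
   4  s[2:],s[3:]  2  'bb'
   5  s[3:],s[4:]  1  'b'
   6  s[4:],s[7:]  0  ''
   7  s[7:],s[9:]  0  ''
   8  s[9:],s[0:]  1  'd'
   9  s[0:],s[5:]  0  ''

n(n+1)/2 = 10·11/2 = 55
Σ LCP = 0 + 1 + 1 + 0 + 2 + 1 + 0 + 0 + 1 + 0 = 6
distinct = 55 − 6 = 49

49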